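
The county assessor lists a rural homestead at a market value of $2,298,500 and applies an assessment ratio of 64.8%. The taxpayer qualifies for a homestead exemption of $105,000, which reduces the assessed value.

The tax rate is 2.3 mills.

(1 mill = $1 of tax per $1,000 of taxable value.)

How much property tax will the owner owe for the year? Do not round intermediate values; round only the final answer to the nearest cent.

Assessed value = $2,298,500 × 0.648 = $1,489,428
Taxable value = $1,489,428 − $105,000 = $1,384,428
Tax = $1,384,428 × 0.0023 = $3,184.1844

$3,184.18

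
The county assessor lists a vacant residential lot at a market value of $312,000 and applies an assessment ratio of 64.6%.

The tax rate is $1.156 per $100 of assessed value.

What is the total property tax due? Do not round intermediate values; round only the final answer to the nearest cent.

Assessed value = $312,000 × 0.646 = $201,552
Tax = $201,552 × 0.01156 = $2,329.94112

$2,329.94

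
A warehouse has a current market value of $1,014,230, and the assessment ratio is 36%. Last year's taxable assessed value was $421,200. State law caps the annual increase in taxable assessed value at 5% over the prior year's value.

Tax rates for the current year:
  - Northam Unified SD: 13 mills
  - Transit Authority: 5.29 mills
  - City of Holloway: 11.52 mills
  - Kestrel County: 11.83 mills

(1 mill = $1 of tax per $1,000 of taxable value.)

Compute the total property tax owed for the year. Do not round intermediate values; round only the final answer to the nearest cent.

$15,203.71

Uncapped assessed value = $1,014,230 × 0.36 = $365,122.8
Cap limit = $421,200 × 1.05 = $442,260
Taxable assessed value = min($365,122.8, $442,260) = $365,122.8 (cap does not bind)
Northam Unified SD: $365,122.8 × 0.013 = $4,746.5964
Transit Authority: $365,122.8 × 0.00529 = $1,931.499612
City of Holloway: $365,122.8 × 0.01152 = $4,206.214656
Kestrel County: $365,122.8 × 0.01183 = $4,319.402724
Total = $15,203.713392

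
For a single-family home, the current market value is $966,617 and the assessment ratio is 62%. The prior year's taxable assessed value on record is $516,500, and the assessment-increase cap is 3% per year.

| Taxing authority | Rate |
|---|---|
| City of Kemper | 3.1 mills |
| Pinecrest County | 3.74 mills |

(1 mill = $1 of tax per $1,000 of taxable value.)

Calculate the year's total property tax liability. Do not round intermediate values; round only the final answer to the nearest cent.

Uncapped assessed value = $966,617 × 0.62 = $599,302.54
Cap limit = $516,500 × 1.03 = $531,995
Taxable assessed value = min($599,302.54, $531,995) = $531,995 (cap binds)
City of Kemper: $531,995 × 0.0031 = $1,649.1845
Pinecrest County: $531,995 × 0.00374 = $1,989.6613
Total = $3,638.8458

$3,638.85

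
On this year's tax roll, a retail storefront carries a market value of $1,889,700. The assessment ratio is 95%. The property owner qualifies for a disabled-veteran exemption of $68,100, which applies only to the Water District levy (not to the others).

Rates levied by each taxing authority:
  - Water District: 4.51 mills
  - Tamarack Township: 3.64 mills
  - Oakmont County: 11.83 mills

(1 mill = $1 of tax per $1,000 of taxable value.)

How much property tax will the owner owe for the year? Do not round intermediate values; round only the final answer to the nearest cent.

Assessed value = $1,889,700 × 0.95 = $1,795,215
Water District: ($1,795,215 − $68,100) × 0.00451 = $1,727,115 × 0.00451 = $7,789.28865
Tamarack Township: $1,795,215 × 0.00364 = $6,534.5826
Oakmont County: $1,795,215 × 0.01183 = $21,237.39345
Total = $35,561.2647

$35,561.26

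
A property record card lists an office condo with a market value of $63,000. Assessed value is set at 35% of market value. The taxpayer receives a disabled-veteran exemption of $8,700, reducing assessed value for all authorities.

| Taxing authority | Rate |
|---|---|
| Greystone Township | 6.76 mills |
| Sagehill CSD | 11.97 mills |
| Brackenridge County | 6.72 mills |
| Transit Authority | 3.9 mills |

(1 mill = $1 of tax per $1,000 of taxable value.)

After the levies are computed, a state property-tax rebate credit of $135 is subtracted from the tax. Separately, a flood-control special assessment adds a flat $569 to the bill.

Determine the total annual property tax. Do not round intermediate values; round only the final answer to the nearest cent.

Assessed value = $63,000 × 0.35 = $22,050
Taxable value = $22,050 − $8,700 = $13,350
Greystone Township: $13,350 × 0.00676 = $90.246
Sagehill CSD: $13,350 × 0.01197 = $159.7995
Brackenridge County: $13,350 × 0.00672 = $89.712
Transit Authority: $13,350 × 0.0039 = $52.065
Levies subtotal = $391.8225
After credit = $391.8225 − $135 = $256.8225
Total = $256.8225 + $569 = $825.8225

$825.82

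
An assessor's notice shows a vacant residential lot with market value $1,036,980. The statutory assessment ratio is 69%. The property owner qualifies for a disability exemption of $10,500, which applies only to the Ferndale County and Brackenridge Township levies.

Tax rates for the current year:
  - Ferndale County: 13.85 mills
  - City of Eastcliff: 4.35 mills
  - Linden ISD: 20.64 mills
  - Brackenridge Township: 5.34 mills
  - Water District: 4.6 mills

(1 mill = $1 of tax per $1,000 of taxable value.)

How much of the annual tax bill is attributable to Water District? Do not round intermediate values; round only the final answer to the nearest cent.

Assessed value = $1,036,980 × 0.69 = $715,516.2
Water District taxable value = $715,516.2 (exemption does not apply)
Water District levy = $715,516.2 × 0.0046 = $3,291.37452

$3,291.37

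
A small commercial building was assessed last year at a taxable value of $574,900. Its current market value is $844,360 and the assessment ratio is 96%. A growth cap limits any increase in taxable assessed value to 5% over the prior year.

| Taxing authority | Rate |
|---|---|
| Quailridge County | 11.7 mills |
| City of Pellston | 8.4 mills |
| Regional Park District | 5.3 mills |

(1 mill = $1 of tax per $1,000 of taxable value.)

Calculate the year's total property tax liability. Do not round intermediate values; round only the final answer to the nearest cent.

$15,332.58

Uncapped assessed value = $844,360 × 0.96 = $810,585.6
Cap limit = $574,900 × 1.05 = $603,645
Taxable assessed value = min($810,585.6, $603,645) = $603,645 (cap binds)
Quailridge County: $603,645 × 0.0117 = $7,062.6465
City of Pellston: $603,645 × 0.0084 = $5,070.618
Regional Park District: $603,645 × 0.0053 = $3,199.3185
Total = $15,332.583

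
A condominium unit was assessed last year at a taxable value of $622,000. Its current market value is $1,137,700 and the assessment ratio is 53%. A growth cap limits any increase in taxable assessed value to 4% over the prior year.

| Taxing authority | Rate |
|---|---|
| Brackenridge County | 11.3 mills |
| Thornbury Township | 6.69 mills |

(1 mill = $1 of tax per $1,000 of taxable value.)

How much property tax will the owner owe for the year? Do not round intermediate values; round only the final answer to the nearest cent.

$10,847.63

Uncapped assessed value = $1,137,700 × 0.53 = $602,981
Cap limit = $622,000 × 1.04 = $646,880
Taxable assessed value = min($602,981, $646,880) = $602,981 (cap does not bind)
Brackenridge County: $602,981 × 0.0113 = $6,813.6853
Thornbury Township: $602,981 × 0.00669 = $4,033.94289
Total = $10,847.62819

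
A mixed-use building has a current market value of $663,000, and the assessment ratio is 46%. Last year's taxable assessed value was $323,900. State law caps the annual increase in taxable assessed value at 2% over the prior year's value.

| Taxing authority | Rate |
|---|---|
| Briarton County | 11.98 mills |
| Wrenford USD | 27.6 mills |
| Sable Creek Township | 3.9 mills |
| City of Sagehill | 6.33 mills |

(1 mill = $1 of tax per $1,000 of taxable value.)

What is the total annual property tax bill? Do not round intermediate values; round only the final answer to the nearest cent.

Uncapped assessed value = $663,000 × 0.46 = $304,980
Cap limit = $323,900 × 1.02 = $330,378
Taxable assessed value = min($304,980, $330,378) = $304,980 (cap does not bind)
Briarton County: $304,980 × 0.01198 = $3,653.6604
Wrenford USD: $304,980 × 0.0276 = $8,417.448
Sable Creek Township: $304,980 × 0.0039 = $1,189.422
City of Sagehill: $304,980 × 0.00633 = $1,930.5234
Total = $15,191.0538

$15,191.05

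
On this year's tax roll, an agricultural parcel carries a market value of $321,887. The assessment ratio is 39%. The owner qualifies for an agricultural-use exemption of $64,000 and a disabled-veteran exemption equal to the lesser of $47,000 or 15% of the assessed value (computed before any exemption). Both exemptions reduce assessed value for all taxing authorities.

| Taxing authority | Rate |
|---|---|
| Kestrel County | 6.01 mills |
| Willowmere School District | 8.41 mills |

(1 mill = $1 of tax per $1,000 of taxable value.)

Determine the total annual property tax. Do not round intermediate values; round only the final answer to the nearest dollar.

$616

Assessed value = $321,887 × 0.39 = $125,535.93
Disabled-veteran exemption = min($47,000, 15% × $125,535.93) = min($47,000, $18,830.3895) = $18,830.3895 (percentage binds)
Taxable value = $125,535.93 − $64,000 − $18,830.3895 = $42,705.5405
Kestrel County: $42,705.5405 × 0.00601 = $256.660298405
Willowmere School District: $42,705.5405 × 0.00841 = $359.153595605
Total = $615.81389401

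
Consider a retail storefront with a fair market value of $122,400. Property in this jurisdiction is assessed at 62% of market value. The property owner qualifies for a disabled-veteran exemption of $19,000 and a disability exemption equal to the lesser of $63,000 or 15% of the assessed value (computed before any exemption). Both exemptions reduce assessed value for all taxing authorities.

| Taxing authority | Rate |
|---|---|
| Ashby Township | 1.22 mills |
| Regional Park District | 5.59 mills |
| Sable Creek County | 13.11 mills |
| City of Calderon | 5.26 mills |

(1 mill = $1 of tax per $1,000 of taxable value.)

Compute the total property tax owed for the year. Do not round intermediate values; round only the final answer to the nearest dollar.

Assessed value = $122,400 × 0.62 = $75,888
Disability exemption = min($63,000, 15% × $75,888) = min($63,000, $11,383.2) = $11,383.2 (percentage binds)
Taxable value = $75,888 − $19,000 − $11,383.2 = $45,504.8
Ashby Township: $45,504.8 × 0.00122 = $55.515856
Regional Park District: $45,504.8 × 0.00559 = $254.371832
Sable Creek County: $45,504.8 × 0.01311 = $596.567928
City of Calderon: $45,504.8 × 0.00526 = $239.355248
Total = $1,145.810864

$1,146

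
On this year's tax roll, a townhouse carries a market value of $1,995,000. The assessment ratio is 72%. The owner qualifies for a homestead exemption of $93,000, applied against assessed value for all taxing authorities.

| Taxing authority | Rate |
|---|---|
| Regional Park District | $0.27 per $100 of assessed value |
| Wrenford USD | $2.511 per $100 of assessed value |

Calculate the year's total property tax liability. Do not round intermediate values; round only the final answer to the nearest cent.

$37,359.95

Assessed value = $1,995,000 × 0.72 = $1,436,400
Taxable value = $1,436,400 − $93,000 = $1,343,400
Regional Park District: $1,343,400 × 0.0027 = $3,627.18
Wrenford USD: $1,343,400 × 0.02511 = $33,732.774
Total = $3,627.18 + $33,732.774 = $37,359.954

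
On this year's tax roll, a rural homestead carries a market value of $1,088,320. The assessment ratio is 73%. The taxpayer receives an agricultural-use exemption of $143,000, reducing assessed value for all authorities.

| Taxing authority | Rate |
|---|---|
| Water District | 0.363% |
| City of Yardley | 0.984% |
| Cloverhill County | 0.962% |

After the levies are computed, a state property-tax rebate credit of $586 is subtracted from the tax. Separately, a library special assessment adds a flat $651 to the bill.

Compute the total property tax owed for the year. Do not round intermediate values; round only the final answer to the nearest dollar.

Assessed value = $1,088,320 × 0.73 = $794,473.6
Taxable value = $794,473.6 − $143,000 = $651,473.6
Water District: $651,473.6 × 0.00363 = $2,364.849168
City of Yardley: $651,473.6 × 0.00984 = $6,410.500224
Cloverhill County: $651,473.6 × 0.00962 = $6,267.176032
Levies subtotal = $15,042.525424
After credit = $15,042.525424 − $586 = $14,456.525424
Total = $14,456.525424 + $651 = $15,107.525424

$15,108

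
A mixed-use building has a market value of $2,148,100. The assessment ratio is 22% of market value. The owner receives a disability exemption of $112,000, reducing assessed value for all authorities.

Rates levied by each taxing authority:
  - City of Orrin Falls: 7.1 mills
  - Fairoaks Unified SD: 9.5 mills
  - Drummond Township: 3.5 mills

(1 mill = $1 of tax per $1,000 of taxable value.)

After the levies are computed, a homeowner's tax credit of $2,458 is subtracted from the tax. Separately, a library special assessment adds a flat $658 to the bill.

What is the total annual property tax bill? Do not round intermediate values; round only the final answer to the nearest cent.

$5,447.70

Assessed value = $2,148,100 × 0.22 = $472,582
Taxable value = $472,582 − $112,000 = $360,582
City of Orrin Falls: $360,582 × 0.0071 = $2,560.1322
Fairoaks Unified SD: $360,582 × 0.0095 = $3,425.529
Drummond Township: $360,582 × 0.0035 = $1,262.037
Levies subtotal = $7,247.6982
After credit = $7,247.6982 − $2,458 = $4,789.6982
Total = $4,789.6982 + $658 = $5,447.6982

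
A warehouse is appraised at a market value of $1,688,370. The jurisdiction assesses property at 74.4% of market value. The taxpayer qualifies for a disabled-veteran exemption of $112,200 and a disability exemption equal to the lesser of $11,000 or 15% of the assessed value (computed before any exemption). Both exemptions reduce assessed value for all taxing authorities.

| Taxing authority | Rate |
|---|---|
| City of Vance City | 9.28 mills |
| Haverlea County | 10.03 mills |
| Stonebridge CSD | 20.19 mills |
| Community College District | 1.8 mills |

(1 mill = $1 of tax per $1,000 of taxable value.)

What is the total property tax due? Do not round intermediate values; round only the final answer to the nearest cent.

Assessed value = $1,688,370 × 0.744 = $1,256,147.28
Disability exemption = min($11,000, 15% × $1,256,147.28) = min($11,000, $188,422.092) = $11,000 (dollar cap binds)
Taxable value = $1,256,147.28 − $112,200 − $11,000 = $1,132,947.28
City of Vance City: $1,132,947.28 × 0.00928 = $10,513.7507584
Haverlea County: $1,132,947.28 × 0.01003 = $11,363.4612184
Stonebridge CSD: $1,132,947.28 × 0.02019 = $22,874.2055832
Community College District: $1,132,947.28 × 0.0018 = $2,039.305104
Total = $46,790.722664

$46,790.72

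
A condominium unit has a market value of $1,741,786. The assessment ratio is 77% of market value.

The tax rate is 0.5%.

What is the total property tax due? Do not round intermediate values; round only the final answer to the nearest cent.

$6,705.88

Assessed value = $1,741,786 × 0.77 = $1,341,175.22
Tax = $1,341,175.22 × 0.005 = $6,705.8761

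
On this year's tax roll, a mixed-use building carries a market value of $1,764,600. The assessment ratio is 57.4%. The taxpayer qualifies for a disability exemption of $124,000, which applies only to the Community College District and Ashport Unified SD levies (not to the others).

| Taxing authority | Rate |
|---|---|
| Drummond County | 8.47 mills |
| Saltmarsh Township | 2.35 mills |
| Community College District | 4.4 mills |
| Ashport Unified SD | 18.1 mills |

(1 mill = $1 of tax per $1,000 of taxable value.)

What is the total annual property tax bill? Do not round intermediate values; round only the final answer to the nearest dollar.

$30,959

Assessed value = $1,764,600 × 0.574 = $1,012,880.4
Drummond County: $1,012,880.4 × 0.00847 = $8,579.096988
Saltmarsh Township: $1,012,880.4 × 0.00235 = $2,380.26894
Community College District: ($1,012,880.4 − $124,000) × 0.0044 = $888,880.4 × 0.0044 = $3,911.07376
Ashport Unified SD: ($1,012,880.4 − $124,000) × 0.0181 = $888,880.4 × 0.0181 = $16,088.73524
Total = $30,959.174928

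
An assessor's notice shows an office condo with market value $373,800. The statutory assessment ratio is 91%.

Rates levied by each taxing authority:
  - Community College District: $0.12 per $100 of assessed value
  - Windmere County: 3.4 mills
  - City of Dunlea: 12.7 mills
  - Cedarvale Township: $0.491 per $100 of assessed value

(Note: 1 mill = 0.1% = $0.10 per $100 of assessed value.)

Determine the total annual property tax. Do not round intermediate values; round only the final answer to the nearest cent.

Assessed value = $373,800 × 0.91 = $340,158
Community College District: $340,158 × 0.0012 = $408.1896
Windmere County: $340,158 × 0.0034 = $1,156.5372
City of Dunlea: $340,158 × 0.0127 = $4,320.0066
Cedarvale Township: $340,158 × 0.00491 = $1,670.17578
Total = $7,554.90918

$7,554.91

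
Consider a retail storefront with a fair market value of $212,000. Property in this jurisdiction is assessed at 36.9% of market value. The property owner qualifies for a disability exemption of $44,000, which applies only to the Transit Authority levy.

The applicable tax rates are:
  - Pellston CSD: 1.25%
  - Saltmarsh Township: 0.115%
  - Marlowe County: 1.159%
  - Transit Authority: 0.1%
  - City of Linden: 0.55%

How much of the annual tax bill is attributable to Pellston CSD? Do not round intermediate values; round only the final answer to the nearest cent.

Assessed value = $212,000 × 0.369 = $78,228
Pellston CSD taxable value = $78,228 (exemption does not apply)
Pellston CSD levy = $78,228 × 0.0125 = $977.85

$977.85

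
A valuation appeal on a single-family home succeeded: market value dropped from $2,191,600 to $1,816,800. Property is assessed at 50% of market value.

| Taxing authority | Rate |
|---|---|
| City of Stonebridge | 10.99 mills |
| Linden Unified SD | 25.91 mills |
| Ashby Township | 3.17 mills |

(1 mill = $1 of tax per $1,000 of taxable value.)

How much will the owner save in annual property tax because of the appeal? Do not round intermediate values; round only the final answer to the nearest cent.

$7,509.12

Old assessed value = $2,191,600 × 0.5 = $1,095,800
New assessed value = $1,816,800 × 0.5 = $908,400
Combined rate = 0.01099 + 0.02591 + 0.00317 = 0.04007
Old tax = $1,095,800 × 0.04007 = $43,908.706
New tax = $908,400 × 0.04007 = $36,399.588
Reduction = $43,908.706 − $36,399.588 = $7,509.118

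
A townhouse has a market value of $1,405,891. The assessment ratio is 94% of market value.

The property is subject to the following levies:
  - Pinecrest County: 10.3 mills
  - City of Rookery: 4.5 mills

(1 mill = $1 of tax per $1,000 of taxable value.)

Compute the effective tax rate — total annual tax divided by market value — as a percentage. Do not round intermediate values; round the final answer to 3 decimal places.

1.391%

Assessed value = $1,405,891 × 0.94 = $1,321,537.54
Pinecrest County: $1,321,537.54 × 0.0103 = $13,611.836662
City of Rookery: $1,321,537.54 × 0.0045 = $5,946.91893
Total tax = $19,558.755592
Effective rate = $19,558.755592 ÷ $1,405,891 = 1.391% of market value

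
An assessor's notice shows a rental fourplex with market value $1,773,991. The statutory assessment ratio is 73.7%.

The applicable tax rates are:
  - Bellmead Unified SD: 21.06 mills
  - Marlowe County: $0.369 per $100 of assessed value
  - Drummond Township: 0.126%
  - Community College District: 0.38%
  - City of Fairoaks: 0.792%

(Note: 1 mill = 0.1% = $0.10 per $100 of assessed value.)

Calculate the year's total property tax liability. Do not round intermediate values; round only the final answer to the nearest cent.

$49,329.39

Assessed value = $1,773,991 × 0.737 = $1,307,431.367
Bellmead Unified SD: $1,307,431.367 × 0.02106 = $27,534.50458902
Marlowe County: $1,307,431.367 × 0.00369 = $4,824.42174423
Drummond Township: $1,307,431.367 × 0.00126 = $1,647.36352242
Community College District: $1,307,431.367 × 0.0038 = $4,968.2391946
City of Fairoaks: $1,307,431.367 × 0.00792 = $10,354.85642664
Total = $49,329.38547691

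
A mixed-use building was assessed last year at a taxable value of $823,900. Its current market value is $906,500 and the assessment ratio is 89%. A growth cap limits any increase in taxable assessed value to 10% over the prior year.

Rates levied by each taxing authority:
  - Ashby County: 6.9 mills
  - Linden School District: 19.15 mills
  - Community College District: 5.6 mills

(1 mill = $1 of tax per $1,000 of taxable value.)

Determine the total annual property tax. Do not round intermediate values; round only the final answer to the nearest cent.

$25,534.75

Uncapped assessed value = $906,500 × 0.89 = $806,785
Cap limit = $823,900 × 1.1 = $906,290
Taxable assessed value = min($806,785, $906,290) = $806,785 (cap does not bind)
Ashby County: $806,785 × 0.0069 = $5,566.8165
Linden School District: $806,785 × 0.01915 = $15,449.93275
Community College District: $806,785 × 0.0056 = $4,517.996
Total = $25,534.74525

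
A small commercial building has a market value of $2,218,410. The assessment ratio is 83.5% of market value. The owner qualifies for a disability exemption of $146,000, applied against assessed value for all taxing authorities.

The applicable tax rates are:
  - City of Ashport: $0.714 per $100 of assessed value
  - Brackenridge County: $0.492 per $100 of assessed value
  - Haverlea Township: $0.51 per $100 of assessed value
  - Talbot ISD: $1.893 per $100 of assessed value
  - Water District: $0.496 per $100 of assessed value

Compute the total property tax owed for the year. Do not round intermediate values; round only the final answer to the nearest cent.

Assessed value = $2,218,410 × 0.835 = $1,852,372.35
Taxable value = $1,852,372.35 − $146,000 = $1,706,372.35
City of Ashport: $1,706,372.35 × 0.00714 = $12,183.498579
Brackenridge County: $1,706,372.35 × 0.00492 = $8,395.351962
Haverlea Township: $1,706,372.35 × 0.0051 = $8,702.498985
Talbot ISD: $1,706,372.35 × 0.01893 = $32,301.6285855
Water District: $1,706,372.35 × 0.00496 = $8,463.606856
Total = $12,183.498579 + $8,395.351962 + $8,702.498985 + $32,301.6285855 + $8,463.606856 = $70,046.5849675

$70,046.58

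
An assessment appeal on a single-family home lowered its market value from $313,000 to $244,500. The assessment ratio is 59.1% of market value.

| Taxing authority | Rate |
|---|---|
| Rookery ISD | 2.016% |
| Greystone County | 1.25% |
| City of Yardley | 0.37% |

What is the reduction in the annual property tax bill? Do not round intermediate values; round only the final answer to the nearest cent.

$1,471.98

Old assessed value = $313,000 × 0.591 = $184,983
New assessed value = $244,500 × 0.591 = $144,499.5
Combined rate = 0.02016 + 0.0125 + 0.0037 = 0.03636
Old tax = $184,983 × 0.03636 = $6,725.98188
New tax = $144,499.5 × 0.03636 = $5,254.00182
Reduction = $6,725.98188 − $5,254.00182 = $1,471.98006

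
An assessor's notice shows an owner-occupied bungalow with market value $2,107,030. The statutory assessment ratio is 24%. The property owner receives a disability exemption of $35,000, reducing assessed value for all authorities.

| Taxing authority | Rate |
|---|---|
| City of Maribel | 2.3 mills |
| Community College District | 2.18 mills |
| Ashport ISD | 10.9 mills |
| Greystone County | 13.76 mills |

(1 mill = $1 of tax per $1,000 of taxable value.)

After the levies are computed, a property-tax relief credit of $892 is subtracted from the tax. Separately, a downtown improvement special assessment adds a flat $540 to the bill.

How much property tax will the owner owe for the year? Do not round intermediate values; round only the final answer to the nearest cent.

Assessed value = $2,107,030 × 0.24 = $505,687.2
Taxable value = $505,687.2 − $35,000 = $470,687.2
City of Maribel: $470,687.2 × 0.0023 = $1,082.58056
Community College District: $470,687.2 × 0.00218 = $1,026.098096
Ashport ISD: $470,687.2 × 0.0109 = $5,130.49048
Greystone County: $470,687.2 × 0.01376 = $6,476.655872
Levies subtotal = $13,715.825008
After credit = $13,715.825008 − $892 = $12,823.825008
Total = $12,823.825008 + $540 = $13,363.825008

$13,363.83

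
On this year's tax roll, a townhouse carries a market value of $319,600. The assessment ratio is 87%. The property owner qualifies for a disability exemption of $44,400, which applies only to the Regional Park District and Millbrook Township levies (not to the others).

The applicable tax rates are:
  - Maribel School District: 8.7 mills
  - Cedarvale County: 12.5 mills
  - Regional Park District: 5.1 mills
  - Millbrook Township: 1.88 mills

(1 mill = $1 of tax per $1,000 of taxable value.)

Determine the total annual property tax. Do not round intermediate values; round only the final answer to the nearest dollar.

$7,526

Assessed value = $319,600 × 0.87 = $278,052
Maribel School District: $278,052 × 0.0087 = $2,419.0524
Cedarvale County: $278,052 × 0.0125 = $3,475.65
Regional Park District: ($278,052 − $44,400) × 0.0051 = $233,652 × 0.0051 = $1,191.6252
Millbrook Township: ($278,052 − $44,400) × 0.00188 = $233,652 × 0.00188 = $439.26576
Total = $7,525.59336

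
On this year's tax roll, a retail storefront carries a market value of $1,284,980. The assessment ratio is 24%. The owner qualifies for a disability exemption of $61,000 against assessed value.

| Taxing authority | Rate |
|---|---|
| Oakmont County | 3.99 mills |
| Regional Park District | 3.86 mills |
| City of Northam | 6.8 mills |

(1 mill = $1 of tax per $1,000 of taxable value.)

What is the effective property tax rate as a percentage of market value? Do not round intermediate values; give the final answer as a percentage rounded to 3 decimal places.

Assessed value = $1,284,980 × 0.24 = $308,395.2
Taxable value = $308,395.2 − $61,000 = $247,395.2
Oakmont County: $247,395.2 × 0.00399 = $987.106848
Regional Park District: $247,395.2 × 0.00386 = $954.945472
City of Northam: $247,395.2 × 0.0068 = $1,682.28736
Total tax = $3,624.33968
Effective rate = $3,624.33968 ÷ $1,284,980 = 0.282% of market value

0.282%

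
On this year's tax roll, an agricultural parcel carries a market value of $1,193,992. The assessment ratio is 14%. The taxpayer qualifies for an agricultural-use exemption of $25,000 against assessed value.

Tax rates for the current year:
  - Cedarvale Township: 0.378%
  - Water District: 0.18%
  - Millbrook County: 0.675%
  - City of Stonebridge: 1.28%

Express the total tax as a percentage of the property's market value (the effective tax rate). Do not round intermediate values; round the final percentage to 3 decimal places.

0.299%

Assessed value = $1,193,992 × 0.14 = $167,158.88
Taxable value = $167,158.88 − $25,000 = $142,158.88
Cedarvale Township: $142,158.88 × 0.00378 = $537.3605664
Water District: $142,158.88 × 0.0018 = $255.885984
Millbrook County: $142,158.88 × 0.00675 = $959.57244
City of Stonebridge: $142,158.88 × 0.0128 = $1,819.633664
Total tax = $3,572.4526544
Effective rate = $3,572.4526544 ÷ $1,193,992 = 0.299% of market value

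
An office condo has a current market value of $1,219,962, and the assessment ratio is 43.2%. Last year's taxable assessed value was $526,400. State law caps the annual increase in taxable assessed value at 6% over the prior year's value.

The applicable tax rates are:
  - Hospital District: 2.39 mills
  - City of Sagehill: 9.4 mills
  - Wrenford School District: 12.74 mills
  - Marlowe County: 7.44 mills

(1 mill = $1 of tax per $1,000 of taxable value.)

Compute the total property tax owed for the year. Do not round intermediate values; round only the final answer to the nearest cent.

$16,848.94

Uncapped assessed value = $1,219,962 × 0.432 = $527,023.584
Cap limit = $526,400 × 1.06 = $557,984
Taxable assessed value = min($527,023.584, $557,984) = $527,023.584 (cap does not bind)
Hospital District: $527,023.584 × 0.00239 = $1,259.58636576
City of Sagehill: $527,023.584 × 0.0094 = $4,954.0216896
Wrenford School District: $527,023.584 × 0.01274 = $6,714.28046016
Marlowe County: $527,023.584 × 0.00744 = $3,921.05546496
Total = $16,848.94398048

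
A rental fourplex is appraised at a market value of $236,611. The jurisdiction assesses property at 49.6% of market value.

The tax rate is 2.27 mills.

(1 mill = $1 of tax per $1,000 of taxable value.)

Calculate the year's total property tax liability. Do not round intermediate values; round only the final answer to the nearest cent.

$266.41

Assessed value = $236,611 × 0.496 = $117,359.056
Tax = $117,359.056 × 0.00227 = $266.40505712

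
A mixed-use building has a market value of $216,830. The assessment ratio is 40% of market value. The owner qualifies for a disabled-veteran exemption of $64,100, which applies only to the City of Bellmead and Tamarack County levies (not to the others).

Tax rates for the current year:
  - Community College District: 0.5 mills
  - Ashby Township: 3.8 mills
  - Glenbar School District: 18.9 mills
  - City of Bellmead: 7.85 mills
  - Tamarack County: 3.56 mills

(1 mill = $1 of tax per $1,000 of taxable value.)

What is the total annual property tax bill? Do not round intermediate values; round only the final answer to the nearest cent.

Assessed value = $216,830 × 0.4 = $86,732
Community College District: $86,732 × 0.0005 = $43.366
Ashby Township: $86,732 × 0.0038 = $329.5816
Glenbar School District: $86,732 × 0.0189 = $1,639.2348
City of Bellmead: ($86,732 − $64,100) × 0.00785 = $22,632 × 0.00785 = $177.6612
Tamarack County: ($86,732 − $64,100) × 0.00356 = $22,632 × 0.00356 = $80.56992
Total = $2,270.41352

$2,270.41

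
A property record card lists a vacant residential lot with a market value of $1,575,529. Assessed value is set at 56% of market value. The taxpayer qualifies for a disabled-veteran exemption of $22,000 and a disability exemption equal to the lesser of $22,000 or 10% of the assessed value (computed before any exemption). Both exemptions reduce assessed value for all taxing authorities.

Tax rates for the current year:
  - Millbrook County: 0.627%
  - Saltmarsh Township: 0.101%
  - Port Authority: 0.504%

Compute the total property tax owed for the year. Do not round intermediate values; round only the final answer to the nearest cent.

Assessed value = $1,575,529 × 0.56 = $882,296.24
Disability exemption = min($22,000, 10% × $882,296.24) = min($22,000, $88,229.624) = $22,000 (dollar cap binds)
Taxable value = $882,296.24 − $22,000 − $22,000 = $838,296.24
Millbrook County: $838,296.24 × 0.00627 = $5,256.1174248
Saltmarsh Township: $838,296.24 × 0.00101 = $846.6792024
Port Authority: $838,296.24 × 0.00504 = $4,225.0130496
Total = $10,327.8096768

$10,327.81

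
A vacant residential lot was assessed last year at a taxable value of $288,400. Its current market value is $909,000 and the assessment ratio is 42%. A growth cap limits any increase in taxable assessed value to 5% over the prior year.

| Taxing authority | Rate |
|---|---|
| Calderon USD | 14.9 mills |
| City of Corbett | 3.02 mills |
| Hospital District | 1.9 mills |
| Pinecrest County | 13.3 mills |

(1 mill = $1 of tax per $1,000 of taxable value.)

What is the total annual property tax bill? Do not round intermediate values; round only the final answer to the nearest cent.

Uncapped assessed value = $909,000 × 0.42 = $381,780
Cap limit = $288,400 × 1.05 = $302,820
Taxable assessed value = min($381,780, $302,820) = $302,820 (cap binds)
Calderon USD: $302,820 × 0.0149 = $4,512.018
City of Corbett: $302,820 × 0.00302 = $914.5164
Hospital District: $302,820 × 0.0019 = $575.358
Pinecrest County: $302,820 × 0.0133 = $4,027.506
Total = $10,029.3984

$10,029.40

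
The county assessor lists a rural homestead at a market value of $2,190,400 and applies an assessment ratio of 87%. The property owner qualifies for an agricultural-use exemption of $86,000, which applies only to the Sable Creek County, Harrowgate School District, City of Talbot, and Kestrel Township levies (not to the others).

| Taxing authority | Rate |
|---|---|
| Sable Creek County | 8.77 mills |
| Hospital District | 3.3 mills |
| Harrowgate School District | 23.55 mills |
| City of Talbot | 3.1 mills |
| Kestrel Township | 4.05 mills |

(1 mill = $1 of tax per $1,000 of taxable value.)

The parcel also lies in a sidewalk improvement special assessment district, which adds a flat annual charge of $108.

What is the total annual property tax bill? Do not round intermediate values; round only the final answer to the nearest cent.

$78,218.14

Assessed value = $2,190,400 × 0.87 = $1,905,648
Sable Creek County: ($1,905,648 − $86,000) × 0.00877 = $1,819,648 × 0.00877 = $15,958.31296
Hospital District: $1,905,648 × 0.0033 = $6,288.6384
Harrowgate School District: ($1,905,648 − $86,000) × 0.02355 = $1,819,648 × 0.02355 = $42,852.7104
City of Talbot: ($1,905,648 − $86,000) × 0.0031 = $1,819,648 × 0.0031 = $5,640.9088
Kestrel Township: ($1,905,648 − $86,000) × 0.00405 = $1,819,648 × 0.00405 = $7,369.5744
Levies subtotal = $78,110.14496
Total = $78,110.14496 + $108 = $78,218.14496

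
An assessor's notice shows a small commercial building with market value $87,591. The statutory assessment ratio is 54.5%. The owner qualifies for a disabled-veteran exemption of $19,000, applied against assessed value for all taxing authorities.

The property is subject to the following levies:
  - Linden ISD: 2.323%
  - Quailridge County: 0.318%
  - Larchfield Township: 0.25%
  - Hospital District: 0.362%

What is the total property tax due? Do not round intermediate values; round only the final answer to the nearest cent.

$934.82

Assessed value = $87,591 × 0.545 = $47,737.095
Taxable value = $47,737.095 − $19,000 = $28,737.095
Linden ISD: $28,737.095 × 0.02323 = $667.56271685
Quailridge County: $28,737.095 × 0.00318 = $91.3839621
Larchfield Township: $28,737.095 × 0.0025 = $71.8427375
Hospital District: $28,737.095 × 0.00362 = $104.0282839
Total = $667.56271685 + $91.3839621 + $71.8427375 + $104.0282839 = $934.81770035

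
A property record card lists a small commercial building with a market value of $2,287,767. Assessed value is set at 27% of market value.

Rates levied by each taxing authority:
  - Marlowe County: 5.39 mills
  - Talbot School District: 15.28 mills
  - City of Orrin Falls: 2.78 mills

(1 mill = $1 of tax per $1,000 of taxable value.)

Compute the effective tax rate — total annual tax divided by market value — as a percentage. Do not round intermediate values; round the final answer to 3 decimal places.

0.633%

Assessed value = $2,287,767 × 0.27 = $617,697.09
Marlowe County: $617,697.09 × 0.00539 = $3,329.3873151
Talbot School District: $617,697.09 × 0.01528 = $9,438.4115352
City of Orrin Falls: $617,697.09 × 0.00278 = $1,717.1979102
Total tax = $14,484.9967605
Effective rate = $14,484.9967605 ÷ $2,287,767 = 0.633% of market value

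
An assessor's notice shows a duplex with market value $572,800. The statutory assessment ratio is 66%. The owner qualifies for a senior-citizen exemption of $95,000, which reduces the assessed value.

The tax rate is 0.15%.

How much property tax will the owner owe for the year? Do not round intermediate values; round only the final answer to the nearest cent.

$424.57

Assessed value = $572,800 × 0.66 = $378,048
Taxable value = $378,048 − $95,000 = $283,048
Tax = $283,048 × 0.0015 = $424.572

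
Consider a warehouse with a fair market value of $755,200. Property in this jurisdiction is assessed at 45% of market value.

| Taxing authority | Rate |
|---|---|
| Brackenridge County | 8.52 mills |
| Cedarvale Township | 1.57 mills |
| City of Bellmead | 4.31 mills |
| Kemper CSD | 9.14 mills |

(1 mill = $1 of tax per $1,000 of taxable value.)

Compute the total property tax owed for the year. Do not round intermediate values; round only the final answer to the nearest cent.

Assessed value = $755,200 × 0.45 = $339,840
Brackenridge County: $339,840 × 0.00852 = $2,895.4368
Cedarvale Township: $339,840 × 0.00157 = $533.5488
City of Bellmead: $339,840 × 0.00431 = $1,464.7104
Kemper CSD: $339,840 × 0.00914 = $3,106.1376
Total = $2,895.4368 + $533.5488 + $1,464.7104 + $3,106.1376 = $7,999.8336

$7,999.83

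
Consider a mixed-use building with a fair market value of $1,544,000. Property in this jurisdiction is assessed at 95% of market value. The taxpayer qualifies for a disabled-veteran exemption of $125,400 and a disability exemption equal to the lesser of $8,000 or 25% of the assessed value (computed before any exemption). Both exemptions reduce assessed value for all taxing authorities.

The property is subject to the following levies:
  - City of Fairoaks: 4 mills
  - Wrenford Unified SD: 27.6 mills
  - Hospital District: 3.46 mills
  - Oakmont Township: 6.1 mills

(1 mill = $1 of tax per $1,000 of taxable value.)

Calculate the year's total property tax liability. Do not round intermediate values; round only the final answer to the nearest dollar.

Assessed value = $1,544,000 × 0.95 = $1,466,800
Disability exemption = min($8,000, 25% × $1,466,800) = min($8,000, $366,700) = $8,000 (dollar cap binds)
Taxable value = $1,466,800 − $125,400 − $8,000 = $1,333,400
City of Fairoaks: $1,333,400 × 0.004 = $5,333.6
Wrenford Unified SD: $1,333,400 × 0.0276 = $36,801.84
Hospital District: $1,333,400 × 0.00346 = $4,613.564
Oakmont Township: $1,333,400 × 0.0061 = $8,133.74
Total = $54,882.744

$54,883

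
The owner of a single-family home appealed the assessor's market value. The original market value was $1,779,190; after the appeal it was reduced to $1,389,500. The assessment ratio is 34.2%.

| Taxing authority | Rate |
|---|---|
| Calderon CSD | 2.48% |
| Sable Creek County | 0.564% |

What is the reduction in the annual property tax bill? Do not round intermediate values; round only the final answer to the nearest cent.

$4,056.86

Old assessed value = $1,779,190 × 0.342 = $608,482.98
New assessed value = $1,389,500 × 0.342 = $475,209
Combined rate = 0.0248 + 0.00564 = 0.03044
Old tax = $608,482.98 × 0.03044 = $18,522.2219112
New tax = $475,209 × 0.03044 = $14,465.36196
Reduction = $18,522.2219112 − $14,465.36196 = $4,056.8599512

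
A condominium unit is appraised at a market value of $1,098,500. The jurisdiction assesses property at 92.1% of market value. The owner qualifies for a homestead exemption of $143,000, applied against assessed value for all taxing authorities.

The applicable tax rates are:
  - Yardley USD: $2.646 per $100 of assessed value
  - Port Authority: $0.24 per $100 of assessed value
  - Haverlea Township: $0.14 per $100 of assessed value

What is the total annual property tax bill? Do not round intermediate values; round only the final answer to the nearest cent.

Assessed value = $1,098,500 × 0.921 = $1,011,718.5
Taxable value = $1,011,718.5 − $143,000 = $868,718.5
Yardley USD: $868,718.5 × 0.02646 = $22,986.29151
Port Authority: $868,718.5 × 0.0024 = $2,084.9244
Haverlea Township: $868,718.5 × 0.0014 = $1,216.2059
Total = $22,986.29151 + $2,084.9244 + $1,216.2059 = $26,287.42181

$26,287.42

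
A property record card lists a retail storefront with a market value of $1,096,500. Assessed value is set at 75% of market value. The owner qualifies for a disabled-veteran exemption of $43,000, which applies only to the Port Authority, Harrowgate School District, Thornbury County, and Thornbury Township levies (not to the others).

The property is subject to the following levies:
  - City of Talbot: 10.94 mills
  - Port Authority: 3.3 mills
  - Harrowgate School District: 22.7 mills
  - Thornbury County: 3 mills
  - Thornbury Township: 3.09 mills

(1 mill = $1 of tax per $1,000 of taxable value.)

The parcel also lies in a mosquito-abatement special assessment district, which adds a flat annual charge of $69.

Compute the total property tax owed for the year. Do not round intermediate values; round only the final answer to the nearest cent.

Assessed value = $1,096,500 × 0.75 = $822,375
City of Talbot: $822,375 × 0.01094 = $8,996.7825
Port Authority: ($822,375 − $43,000) × 0.0033 = $779,375 × 0.0033 = $2,571.9375
Harrowgate School District: ($822,375 − $43,000) × 0.0227 = $779,375 × 0.0227 = $17,691.8125
Thornbury County: ($822,375 − $43,000) × 0.003 = $779,375 × 0.003 = $2,338.125
Thornbury Township: ($822,375 − $43,000) × 0.00309 = $779,375 × 0.00309 = $2,408.26875
Levies subtotal = $34,006.92625
Total = $34,006.92625 + $69 = $34,075.92625

$34,075.93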